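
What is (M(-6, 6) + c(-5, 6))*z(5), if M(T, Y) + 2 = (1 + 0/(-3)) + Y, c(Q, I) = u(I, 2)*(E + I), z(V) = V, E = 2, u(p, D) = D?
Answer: 105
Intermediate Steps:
c(Q, I) = 4 + 2*I (c(Q, I) = 2*(2 + I) = 4 + 2*I)
M(T, Y) = -1 + Y (M(T, Y) = -2 + ((1 + 0/(-3)) + Y) = -2 + ((1 + 0*(-⅓)) + Y) = -2 + ((1 + 0) + Y) = -2 + (1 + Y) = -1 + Y)
(M(-6, 6) + c(-5, 6))*z(5) = ((-1 + 6) + (4 + 2*6))*5 = (5 + (4 + 12))*5 = (5 + 16)*5 = 21*5 = 105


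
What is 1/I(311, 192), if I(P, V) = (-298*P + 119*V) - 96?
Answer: -1/69926 ≈ -1.4301e-5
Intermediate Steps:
I(P, V) = -96 - 298*P + 119*V
1/I(311, 192) = 1/(-96 - 298*311 + 119*192) = 1/(-96 - 92678 + 22848) = 1/(-69926) = -1/69926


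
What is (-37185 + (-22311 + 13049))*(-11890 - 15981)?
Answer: 1294524337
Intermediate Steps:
(-37185 + (-22311 + 13049))*(-11890 - 15981) = (-37185 - 9262)*(-27871) = -46447*(-27871) = 1294524337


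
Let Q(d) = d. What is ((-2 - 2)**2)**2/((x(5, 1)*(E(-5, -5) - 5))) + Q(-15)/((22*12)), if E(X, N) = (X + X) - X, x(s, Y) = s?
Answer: -11389/2200 ≈ -5.1768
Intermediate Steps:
E(X, N) = X (E(X, N) = 2*X - X = X)
((-2 - 2)**2)**2/((x(5, 1)*(E(-5, -5) - 5))) + Q(-15)/((22*12)) = ((-2 - 2)**2)**2/((5*(-5 - 5))) - 15/(22*12) = ((-4)**2)**2/((5*(-10))) - 15/264 = 16**2/(-50) - 15*1/264 = 256*(-1/50) - 5/88 = -128/25 - 5/88 = -11389/2200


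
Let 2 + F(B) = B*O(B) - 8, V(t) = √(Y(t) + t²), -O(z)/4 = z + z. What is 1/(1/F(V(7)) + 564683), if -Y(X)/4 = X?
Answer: 178/100513573 ≈ 1.7709e-6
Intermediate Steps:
Y(X) = -4*X
O(z) = -8*z (O(z) = -4*(z + z) = -8*z)
V(t) = √(t² - 4*t) (V(t) = √(-4*t + t²) = √(t² - 4*t))
F(B) = -10 - 8*B² (F(B) = -2 + (B*(-8*B) - 8) = -2 + (-8*B² - 8) = -2 + (-8 - 8*B²) = -10 - 8*B²)
1/(1/F(V(7)) + 564683) = 1/(1/(-10 - 8*7*(-4 + 7)) + 564683) = 1/(1/(-10 - 8*7*3) + 564683) = 1/(1/(-10 - 8*(√21)²) + 564683) = 1/(1/(-10 - 8*21) + 564683) = 1/(1/(-10 - 168) + 564683) = 1/(1/(-178) + 564683) = 1/(-1/178 + 564683) = 1/(100513573/178) = 178/100513573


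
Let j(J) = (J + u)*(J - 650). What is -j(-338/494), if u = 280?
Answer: 65610441/361 ≈ 1.8175e+5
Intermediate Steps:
j(J) = (-650 + J)*(280 + J) (j(J) = (J + 280)*(J - 650) = (280 + J)*(-650 + J) = (-650 + J)*(280 + J))
-j(-338/494) = -(-182000 + (-338/494)² - (-125060)/494) = -(-182000 + (-338*1/494)² - (-125060)/494) = -(-182000 + (-13/19)² - 370*(-13/19)) = -(-182000 + 169/361 + 4810/19) = -1*(-65610441/361) = 65610441/361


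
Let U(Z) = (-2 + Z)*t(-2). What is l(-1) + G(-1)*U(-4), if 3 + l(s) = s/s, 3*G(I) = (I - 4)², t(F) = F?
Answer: 98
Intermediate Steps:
G(I) = (-4 + I)²/3 (G(I) = (I - 4)²/3 = (-4 + I)²/3)
l(s) = -2 (l(s) = -3 + s/s = -3 + 1 = -2)
U(Z) = 4 - 2*Z (U(Z) = (-2 + Z)*(-2) = 4 - 2*Z)
l(-1) + G(-1)*U(-4) = -2 + ((-4 - 1)²/3)*(4 - 2*(-4)) = -2 + ((⅓)*(-5)²)*(4 + 8) = -2 + ((⅓)*25)*12 = -2 + (25/3)*12 = -2 + 100 = 98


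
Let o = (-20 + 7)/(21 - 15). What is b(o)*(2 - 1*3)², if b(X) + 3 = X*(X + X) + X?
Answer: 38/9 ≈ 4.2222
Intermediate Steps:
o = -13/6 ≈ -2.1667
b(X) = -3 + X + 2*X² (b(X) = -3 + (X*(X + X) + X) = -3 + (X*(2*X) + X) = -3 + (2*X² + X) = -3 + (X + 2*X²) = -3 + X + 2*X²)
b(o)*(2 - 1*3)² = (-3 - 13/6 + 2*(-13/6)²)*(2 - 1*3)² = (-3 - 13/6 + 2*(169/36))*(2 - 3)² = (-3 - 13/6 + 169/18)*(-1)² = (38/9)*1 = 38/9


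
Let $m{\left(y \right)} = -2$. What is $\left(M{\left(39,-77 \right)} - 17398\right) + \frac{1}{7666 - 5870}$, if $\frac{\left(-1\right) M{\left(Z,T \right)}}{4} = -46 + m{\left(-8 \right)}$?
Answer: $- \frac{30901975}{1796} \approx -17206.0$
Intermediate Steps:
$M{\left(Z,T \right)} = 192$ ($M{\left(Z,T \right)} = - 4 \left(-46 - 2\right) = \left(-4\right) \left(-48\right) = 192$)
$\left(M{\left(39,-77 \right)} - 17398\right) + \frac{1}{7666 - 5870} = \left(192 - 17398\right) + \frac{1}{7666 - 5870} = -17206 + \frac{1}{7666 - 5870} = -17206 + \frac{1}{1796} = - \frac{30901975}{1796}$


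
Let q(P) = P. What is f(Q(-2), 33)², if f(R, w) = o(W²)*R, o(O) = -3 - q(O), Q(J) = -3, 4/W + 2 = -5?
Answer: 239121/2401 ≈ 99.592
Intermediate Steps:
W = -4/7 (W = 4/(-2 - 5) = 4/(-7) = 4*(-⅐) = -4/7 ≈ -0.57143)
o(O) = -3 - O
f(R, w) = -163*R/49 (f(R, w) = (-3 - (-4/7)²)*R = (-3 - 1*16/49)*R = (-3 - 16/49)*R = -163*R/49)
f(Q(-2), 33)² = (-163/49*(-3))² = (489/49)² = 239121/2401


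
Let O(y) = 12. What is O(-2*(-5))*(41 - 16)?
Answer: 300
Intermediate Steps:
O(-2*(-5))*(41 - 16) = 12*(41 - 16) = 12*25 = 300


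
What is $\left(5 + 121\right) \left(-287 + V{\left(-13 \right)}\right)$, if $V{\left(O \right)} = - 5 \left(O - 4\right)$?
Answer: $-25452$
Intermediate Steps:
$V{\left(O \right)} = 20 - 5 O$ ($V{\left(O \right)} = - 5 \left(-4 + O\right) = 20 - 5 O$)
$\left(5 + 121\right) \left(-287 + V{\left(-13 \right)}\right) = \left(5 + 121\right) \left(-287 + \left(20 - -65\right)\right) = 126 \left(-287 + \left(20 + 65\right)\right) = 126 \left(-287 + 85\right) = 126 \left(-202\right) = -25452$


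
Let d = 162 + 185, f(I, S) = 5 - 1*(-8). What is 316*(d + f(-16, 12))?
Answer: 113760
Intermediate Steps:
f(I, S) = 13 (f(I, S) = 5 + 8 = 13)
d = 347
316*(d + f(-16, 12)) = 316*(347 + 13) = 316*360 = 113760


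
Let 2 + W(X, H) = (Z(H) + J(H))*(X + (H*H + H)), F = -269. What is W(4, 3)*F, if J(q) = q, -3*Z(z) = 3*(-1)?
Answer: -16678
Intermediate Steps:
Z(z) = 1 (Z(z) = -(-1) = -⅓*(-3) = 1)
W(X, H) = -2 + (1 + H)*(H + X + H²) (W(X, H) = -2 + (1 + H)*(X + (H*H + H)) = -2 + (1 + H)*(X + (H² + H)) = -2 + (1 + H)*(X + (H + H²)) = -2 + (1 + H)*(H + X + H²))
W(4, 3)*F = (-2 + 3 + 4 + 3³ + 2*3² + 3*4)*(-269) = (-2 + 3 + 4 + 27 + 2*9 + 12)*(-269) = (-2 + 3 + 4 + 27 + 18 + 12)*(-269) = 62*(-269) = -16678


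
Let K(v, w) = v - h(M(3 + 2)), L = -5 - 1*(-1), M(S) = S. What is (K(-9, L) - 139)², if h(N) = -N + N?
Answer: 21904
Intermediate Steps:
h(N) = 0
L = -4 (L = -5 + 1 = -4)
K(v, w) = v (K(v, w) = v - 1*0 = v + 0 = v)
(K(-9, L) - 139)² = (-9 - 139)² = (-148)² = 21904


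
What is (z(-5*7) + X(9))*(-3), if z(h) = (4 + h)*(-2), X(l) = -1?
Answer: -183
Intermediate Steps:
z(h) = -8 - 2*h
(z(-5*7) + X(9))*(-3) = ((-8 - (-10)*7) - 1)*(-3) = ((-8 - 2*(-35)) - 1)*(-3) = ((-8 + 70) - 1)*(-3) = (62 - 1)*(-3) = 61*(-3) = -183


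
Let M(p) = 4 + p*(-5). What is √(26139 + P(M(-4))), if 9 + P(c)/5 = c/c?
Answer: √26099 ≈ 161.55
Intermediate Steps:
M(p) = 4 - 5*p
P(c) = -40 (P(c) = -45 + 5*(c/c) = -45 + 5*1 = -45 + 5 = -40)
√(26139 + P(M(-4))) = √(26139 - 40) = √26099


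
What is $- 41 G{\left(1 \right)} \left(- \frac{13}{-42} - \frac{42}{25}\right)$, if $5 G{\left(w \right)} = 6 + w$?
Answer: $\frac{58999}{750} \approx 78.665$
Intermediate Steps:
$G{\left(w \right)} = \frac{6}{5} + \frac{w}{5}$ ($G{\left(w \right)} = \frac{6 + w}{5} = \frac{6}{5} + \frac{w}{5}$)
$- 41 G{\left(1 \right)} \left(- \frac{13}{-42} - \frac{42}{25}\right) = - 41 \left(\frac{6}{5} + \frac{1}{5} \cdot 1\right) \left(- \frac{13}{-42} - \frac{42}{25}\right) = - 41 \left(\frac{6}{5} + \frac{1}{5}\right) \left(\left(-13\right) \left(- \frac{1}{42}\right) - \frac{42}{25}\right) = \left(-41\right) \frac{7}{5} \left(\frac{13}{42} - \frac{42}{25}\right) = \left(- \frac{287}{5}\right) \left(- \frac{1439}{1050}\right) = \frac{58999}{750}$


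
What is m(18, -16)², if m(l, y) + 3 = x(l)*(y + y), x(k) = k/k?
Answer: 1225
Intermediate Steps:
x(k) = 1
m(l, y) = -3 + 2*y (m(l, y) = -3 + 1*(y + y) = -3 + 1*(2*y) = -3 + 2*y)
m(18, -16)² = (-3 + 2*(-16))² = (-3 - 32)² = (-35)² = 1225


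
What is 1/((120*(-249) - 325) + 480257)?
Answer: 1/450052 ≈ 2.2220e-6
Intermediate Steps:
1/((120*(-249) - 325) + 480257) = 1/((-29880 - 325) + 480257) = 1/(-30205 + 480257) = 1/450052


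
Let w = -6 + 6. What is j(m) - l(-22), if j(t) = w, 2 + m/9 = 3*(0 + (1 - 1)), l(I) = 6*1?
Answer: -6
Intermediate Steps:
l(I) = 6
w = 0
m = -18 (m = -18 + 9*(3*(0 + (1 - 1))) = -18 + 9*(3*(0 + 0)) = -18 + 9*(3*0) = -18 + 9*0 = -18 + 0 = -18)
j(t) = 0
j(m) - l(-22) = 0 - 1*6 = 0 - 6 = -6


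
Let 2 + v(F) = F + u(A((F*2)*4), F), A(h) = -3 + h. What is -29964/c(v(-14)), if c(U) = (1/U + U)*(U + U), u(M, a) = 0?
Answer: -14982/257 ≈ -58.296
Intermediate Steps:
v(F) = -2 + F (v(F) = -2 + (F + 0) = -2 + F)
c(U) = 2*U*(U + 1/U) (c(U) = (U + 1/U)*(2*U) = 2*U*(U + 1/U))
-29964/c(v(-14)) = -29964/(2 + 2*(-2 - 14)²) = -29964/(2 + 2*(-16)²) = -29964/(2 + 2*256) = -29964/(2 + 512) = -29964/514 = -29964*1/514 = -14982/257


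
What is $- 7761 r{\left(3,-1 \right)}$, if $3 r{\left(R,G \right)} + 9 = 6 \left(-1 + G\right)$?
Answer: $54327$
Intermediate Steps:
$r{\left(R,G \right)} = -5 + 2 G$ ($r{\left(R,G \right)} = -3 + \frac{6 \left(-1 + G\right)}{3} = -3 + \frac{-6 + 6 G}{3} = -3 + \left(-2 + 2 G\right) = -5 + 2 G$)
$- 7761 r{\left(3,-1 \right)} = - 7761 \left(-5 + 2 \left(-1\right)\right) = - 7761 \left(-5 - 2\right) = \left(-7761\right) \left(-7\right) = 54327$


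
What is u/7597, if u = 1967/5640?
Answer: 1967/42847080 ≈ 4.5907e-5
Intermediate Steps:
u = 1967/5640 (u = 1967*(1/5640) = 1967/5640 ≈ 0.34876)
u/7597 = (1967/5640)/7597 = (1967/5640)*(1/7597) = 1967/42847080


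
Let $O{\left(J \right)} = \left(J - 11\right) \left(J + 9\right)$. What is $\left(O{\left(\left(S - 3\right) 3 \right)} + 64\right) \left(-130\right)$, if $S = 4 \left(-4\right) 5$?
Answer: $-8120320$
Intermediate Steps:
$S = -80$ ($S = \left(-16\right) 5 = -80$)
$O{\left(J \right)} = \left(-11 + J\right) \left(9 + J\right)$
$\left(O{\left(\left(S - 3\right) 3 \right)} + 64\right) \left(-130\right) = \left(\left(-99 + \left(\left(-80 - 3\right) 3\right)^{2} - 2 \left(-80 - 3\right) 3\right) + 64\right) \left(-130\right) = \left(\left(-99 + \left(\left(-83\right) 3\right)^{2} - 2 \left(\left(-83\right) 3\right)\right) + 64\right) \left(-130\right) = \left(\left(-99 + \left(-249\right)^{2} - -498\right) + 64\right) \left(-130\right) = \left(\left(-99 + 62001 + 498\right) + 64\right) \left(-130\right) = \left(62400 + 64\right) \left(-130\right) = 62464 \left(-130\right) = -8120320$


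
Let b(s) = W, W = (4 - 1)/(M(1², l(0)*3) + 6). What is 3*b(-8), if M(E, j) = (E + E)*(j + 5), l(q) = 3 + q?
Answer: 9/34 ≈ 0.26471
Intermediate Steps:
M(E, j) = 2*E*(5 + j) (M(E, j) = (2*E)*(5 + j) = 2*E*(5 + j))
W = 3/34 (W = (4 - 1)/(2*1²*(5 + (3 + 0)*3) + 6) = 3/(2*1*(5 + 3*3) + 6) = 3/(2*1*(5 + 9) + 6) = 3/(2*1*14 + 6) = 3/(28 + 6) = 3/34 ≈ 0.088235)
b(s) = 3/34
3*b(-8) = 3*(3/34) = 9/34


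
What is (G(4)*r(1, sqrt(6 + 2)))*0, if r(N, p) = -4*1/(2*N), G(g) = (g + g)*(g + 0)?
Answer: 0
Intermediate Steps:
G(g) = 2*g**2 (G(g) = (2*g)*g = 2*g**2)
r(N, p) = -2/N (r(N, p) = -4*1/(2*N) = -2/N)
(G(4)*r(1, sqrt(6 + 2)))*0 = ((2*4**2)*(-2/1))*0 = ((2*16)*(-2*1))*0 = (32*(-2))*0 = -64*0 = 0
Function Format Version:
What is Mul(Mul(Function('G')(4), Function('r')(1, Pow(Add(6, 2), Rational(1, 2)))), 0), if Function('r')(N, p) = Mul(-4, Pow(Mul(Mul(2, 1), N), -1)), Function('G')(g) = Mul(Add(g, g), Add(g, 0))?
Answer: 0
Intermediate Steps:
Function('G')(g) = Mul(2, Pow(g, 2)) (Function('G')(g) = Mul(Mul(2, g), g) = Mul(2, Pow(g, 2)))
Function('r')(N, p) = Mul(-2, Pow(N, -1)) (Function('r')(N, p) = Mul(-4, Pow(Mul(2, N), -1)) = Mul(-4, Mul(Rational(1, 2), Pow(N, -1))) = Mul(-2, Pow(N, -1)))
Mul(Mul(Function('G')(4), Function('r')(1, Pow(Add(6, 2), Rational(1, 2)))), 0) = Mul(Mul(Mul(2, Pow(4, 2)), Mul(-2, Pow(1, -1))), 0) = Mul(Mul(Mul(2, 16), Mul(-2, 1)), 0) = Mul(Mul(32, -2), 0) = Mul(-64, 0) = 0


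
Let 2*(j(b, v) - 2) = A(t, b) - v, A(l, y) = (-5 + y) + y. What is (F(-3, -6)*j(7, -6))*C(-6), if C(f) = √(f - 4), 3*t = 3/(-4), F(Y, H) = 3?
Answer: 57*I*√10/2 ≈ 90.125*I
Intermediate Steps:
t = -¼ (t = (3/(-4))/3 = (3*(-¼))/3 = (⅓)*(-¾) = -¼ ≈ -0.25000)
A(l, y) = -5 + 2*y
C(f) = √(-4 + f)
j(b, v) = -½ + b - v/2 (j(b, v) = 2 + ((-5 + 2*b) - v)/2 = 2 + (-5 - v + 2*b)/2 = 2 + (-5/2 + b - v/2) = -½ + b - v/2)
(F(-3, -6)*j(7, -6))*C(-6) = (3*(-½ + 7 - ½*(-6)))*√(-4 - 6) = (3*(-½ + 7 + 3))*√(-10) = (3*(19/2))*(I*√10) = 57*(I*√10)/2 = 57*I*√10/2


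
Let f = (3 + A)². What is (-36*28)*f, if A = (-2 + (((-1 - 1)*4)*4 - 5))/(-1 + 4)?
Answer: -100800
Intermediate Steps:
A = -13 (A = (-2 + (-2*4*4 - 5))/3 = (-2 + (-8*4 - 5))*(⅓) = (-2 + (-32 - 5))*(⅓) = (-2 - 37)*(⅓) = -39*⅓ = -13)
f = 100 (f = (3 - 13)² = (-10)² = 100)
(-36*28)*f = -36*28*100 = -1008*100 = -100800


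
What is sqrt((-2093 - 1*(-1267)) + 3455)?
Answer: sqrt(2629) ≈ 51.274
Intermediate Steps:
sqrt((-2093 - 1*(-1267)) + 3455) = sqrt((-2093 + 1267) + 3455) = sqrt(-826 + 3455) = sqrt(2629)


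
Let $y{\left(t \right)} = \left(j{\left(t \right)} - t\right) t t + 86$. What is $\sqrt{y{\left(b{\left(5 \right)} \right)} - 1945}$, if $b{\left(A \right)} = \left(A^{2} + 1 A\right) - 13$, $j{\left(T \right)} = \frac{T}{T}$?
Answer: $i \sqrt{6483} \approx 80.517 i$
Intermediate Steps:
$j{\left(T \right)} = 1$
$b{\left(A \right)} = -13 + A + A^{2}$ ($b{\left(A \right)} = \left(A^{2} + A\right) - 13 = \left(A + A^{2}\right) - 13 = -13 + A + A^{2}$)
$y{\left(t \right)} = 86 + t^{2} \left(1 - t\right)$ ($y{\left(t \right)} = \left(1 - t\right) t t + 86 = t \left(1 - t\right) t + 86 = t^{2} \left(1 - t\right) + 86 = 86 + t^{2} \left(1 - t\right)$)
$\sqrt{y{\left(b{\left(5 \right)} \right)} - 1945} = \sqrt{\left(86 + \left(-13 + 5 + 5^{2}\right)^{2} - \left(-13 + 5 + 5^{2}\right)^{3}\right) - 1945} = \sqrt{\left(86 + \left(-13 + 5 + 25\right)^{2} - \left(-13 + 5 + 25\right)^{3}\right) - 1945} = \sqrt{\left(86 + 17^{2} - 17^{3}\right) - 1945} = \sqrt{\left(86 + 289 - 4913\right) - 1945} = \sqrt{-4538 - 1945} = \sqrt{-6483} = i \sqrt{6483}$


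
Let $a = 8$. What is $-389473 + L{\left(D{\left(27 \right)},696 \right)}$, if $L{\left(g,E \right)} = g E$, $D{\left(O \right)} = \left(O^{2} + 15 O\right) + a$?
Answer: $405359$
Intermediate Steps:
$D{\left(O \right)} = 8 + O^{2} + 15 O$ ($D{\left(O \right)} = \left(O^{2} + 15 O\right) + 8 = 8 + O^{2} + 15 O$)
$L{\left(g,E \right)} = E g$
$-389473 + L{\left(D{\left(27 \right)},696 \right)} = -389473 + 696 \left(8 + 27^{2} + 15 \cdot 27\right) = -389473 + 696 \left(8 + 729 + 405\right) = -389473 + 696 \cdot 1142 = -389473 + 794832 = 405359$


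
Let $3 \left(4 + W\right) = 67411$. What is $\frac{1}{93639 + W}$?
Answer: $\frac{3}{348316} \approx 8.6129 \cdot 10^{-6}$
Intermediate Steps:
$W = \frac{67399}{3}$ ($W = -4 + \frac{1}{3} \cdot 67411 = -4 + \frac{67411}{3} = \frac{67399}{3} \approx 22466.0$)
$\frac{1}{93639 + W} = \frac{1}{93639 + \frac{67399}{3}} = \frac{1}{\frac{348316}{3}} = \frac{3}{348316}$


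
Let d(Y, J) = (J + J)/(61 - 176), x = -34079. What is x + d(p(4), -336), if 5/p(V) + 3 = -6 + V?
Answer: -3918413/115 ≈ -34073.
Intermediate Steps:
p(V) = 5/(-9 + V) (p(V) = 5/(-3 + (-6 + V)) = 5/(-9 + V))
d(Y, J) = -2*J/115 (d(Y, J) = (2*J)/(-115) = (2*J)*(-1/115) = -2*J/115)
x + d(p(4), -336) = -34079 - 2/115*(-336) = -34079 + 672/115 = -3918413/115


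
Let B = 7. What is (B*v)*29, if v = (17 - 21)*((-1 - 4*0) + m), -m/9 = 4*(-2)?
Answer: -57652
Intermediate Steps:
m = 72 (m = -36*(-2) = -9*(-8) = 72)
v = -284 (v = (17 - 21)*((-1 - 4*0) + 72) = -4*((-1 + 0) + 72) = -4*(-1 + 72) = -4*71 = -284)
(B*v)*29 = (7*(-284))*29 = -1988*29 = -57652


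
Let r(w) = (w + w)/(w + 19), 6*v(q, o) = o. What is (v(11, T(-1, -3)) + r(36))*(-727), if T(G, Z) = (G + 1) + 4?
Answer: -237002/165 ≈ -1436.4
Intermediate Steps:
T(G, Z) = 5 + G (T(G, Z) = (1 + G) + 4 = 5 + G)
v(q, o) = o/6
r(w) = 2*w/(19 + w) (r(w) = (2*w)/(19 + w) = 2*w/(19 + w))
(v(11, T(-1, -3)) + r(36))*(-727) = ((5 - 1)/6 + 2*36/(19 + 36))*(-727) = ((⅙)*4 + 2*36/55)*(-727) = (⅔ + 2*36*(1/55))*(-727) = (⅔ + 72/55)*(-727) = (326/165)*(-727) = -237002/165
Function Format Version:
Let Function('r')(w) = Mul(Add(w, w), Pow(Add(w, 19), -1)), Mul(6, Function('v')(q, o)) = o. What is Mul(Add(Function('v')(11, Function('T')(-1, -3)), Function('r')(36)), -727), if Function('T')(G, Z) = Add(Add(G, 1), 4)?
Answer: Rational(-237002, 165) ≈ -1436.4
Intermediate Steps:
Function('T')(G, Z) = Add(5, G) (Function('T')(G, Z) = Add(Add(1, G), 4) = Add(5, G))
Function('v')(q, o) = Mul(Rational(1, 6), o)
Function('r')(w) = Mul(2, w, Pow(Add(19, w), -1)) (Function('r')(w) = Mul(Mul(2, w), Pow(Add(19, w), -1)) = Mul(2, w, Pow(Add(19, w), -1)))
Mul(Add(Function('v')(11, Function('T')(-1, -3)), Function('r')(36)), -727) = Mul(Add(Mul(Rational(1, 6), Add(5, -1)), Mul(2, 36, Pow(Add(19, 36), -1))), -727) = Mul(Add(Mul(Rational(1, 6), 4), Mul(2, 36, Pow(55, -1))), -727) = Mul(Add(Rational(2, 3), Mul(2, 36, Rational(1, 55))), -727) = Mul(Add(Rational(2, 3), Rational(72, 55)), -727) = Mul(Rational(326, 165), -727) = Rational(-237002, 165)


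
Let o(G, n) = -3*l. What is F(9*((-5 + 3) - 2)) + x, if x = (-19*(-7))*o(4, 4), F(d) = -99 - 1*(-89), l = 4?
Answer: -1606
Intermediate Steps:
o(G, n) = -12 (o(G, n) = -3*4 = -12)
F(d) = -10 (F(d) = -99 + 89 = -10)
x = -1596 (x = -19*(-7)*(-12) = 133*(-12) = -1596)
F(9*((-5 + 3) - 2)) + x = -10 - 1596 = -1606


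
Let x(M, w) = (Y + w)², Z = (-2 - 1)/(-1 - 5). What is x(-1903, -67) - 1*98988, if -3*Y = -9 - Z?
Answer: -3416879/36 ≈ -94913.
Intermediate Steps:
Z = ½ (Z = -3/(-6) = -3*(-⅙) = ½ ≈ 0.50000)
Y = 19/6 (Y = -(-9 - 1*½)/3 = -(-9 - ½)/3 = -⅓*(-19/2) = 19/6 ≈ 3.1667)
x(M, w) = (19/6 + w)²
x(-1903, -67) - 1*98988 = (19 + 6*(-67))²/36 - 1*98988 = (19 - 402)²/36 - 98988 = (1/36)*(-383)² - 98988 = (1/36)*146689 - 98988 = 146689/36 - 98988 = -3416879/36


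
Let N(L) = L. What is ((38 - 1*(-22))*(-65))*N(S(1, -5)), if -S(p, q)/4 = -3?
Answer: -46800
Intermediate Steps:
S(p, q) = 12 (S(p, q) = -4*(-3) = 12)
((38 - 1*(-22))*(-65))*N(S(1, -5)) = ((38 - 1*(-22))*(-65))*12 = ((38 + 22)*(-65))*12 = (60*(-65))*12 = -3900*12 = -46800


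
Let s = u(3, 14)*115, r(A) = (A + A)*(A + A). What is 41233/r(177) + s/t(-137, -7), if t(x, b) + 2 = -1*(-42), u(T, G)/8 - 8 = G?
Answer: 63451129/125316 ≈ 506.33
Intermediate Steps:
r(A) = 4*A² (r(A) = (2*A)*(2*A) = 4*A²)
u(T, G) = 64 + 8*G
s = 20240 (s = (64 + 8*14)*115 = (64 + 112)*115 = 176*115 = 20240)
t(x, b) = 40 (t(x, b) = -2 - 1*(-42) = -2 + 42 = 40)
41233/r(177) + s/t(-137, -7) = 41233/((4*177²)) + 20240/40 = 41233/((4*31329)) + 20240*(1/40) = 41233/125316 + 506 = 63451129/125316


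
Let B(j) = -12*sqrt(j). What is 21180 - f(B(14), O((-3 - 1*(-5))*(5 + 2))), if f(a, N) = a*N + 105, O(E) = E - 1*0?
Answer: 21075 + 168*sqrt(14) ≈ 21704.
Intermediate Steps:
O(E) = E (O(E) = E + 0 = E)
f(a, N) = 105 + N*a (f(a, N) = N*a + 105 = 105 + N*a)
21180 - f(B(14), O((-3 - 1*(-5))*(5 + 2))) = 21180 - (105 + ((-3 - 1*(-5))*(5 + 2))*(-12*sqrt(14))) = 21180 - (105 + ((-3 + 5)*7)*(-12*sqrt(14))) = 21180 - (105 + (2*7)*(-12*sqrt(14))) = 21180 - (105 + 14*(-12*sqrt(14))) = 21180 - (105 - 168*sqrt(14)) = 21180 + (-105 + 168*sqrt(14)) = 21075 + 168*sqrt(14)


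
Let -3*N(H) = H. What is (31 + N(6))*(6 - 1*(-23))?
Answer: 841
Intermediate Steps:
N(H) = -H/3
(31 + N(6))*(6 - 1*(-23)) = (31 - ⅓*6)*(6 - 1*(-23)) = (31 - 2)*(6 + 23) = 29*29 = 841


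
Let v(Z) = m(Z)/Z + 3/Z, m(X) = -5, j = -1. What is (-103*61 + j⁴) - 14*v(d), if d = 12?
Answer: -18839/3 ≈ -6279.7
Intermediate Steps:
v(Z) = -2/Z (v(Z) = -5/Z + 3/Z = -2/Z)
(-103*61 + j⁴) - 14*v(d) = (-103*61 + (-1)⁴) - 14*(-2/12) = (-6283 + 1) - 14*(-2*1/12) = -6282 - 14*(-1)/6 = -6282 - 1*(-7/3) = -6282 + 7/3 = -18839/3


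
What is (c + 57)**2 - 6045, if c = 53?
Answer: 6055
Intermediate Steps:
(c + 57)**2 - 6045 = (53 + 57)**2 - 6045 = 110**2 - 6045 = 12100 - 6045 = 6055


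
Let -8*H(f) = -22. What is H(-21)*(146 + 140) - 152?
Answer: 1269/2 ≈ 634.50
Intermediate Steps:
H(f) = 11/4 (H(f) = -⅛*(-22) = 11/4)
H(-21)*(146 + 140) - 152 = 11*(146 + 140)/4 - 152 = (11/4)*286 - 152 = 1573/2 - 152 = 1269/2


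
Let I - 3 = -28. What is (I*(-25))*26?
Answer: 16250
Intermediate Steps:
I = -25 (I = 3 - 28 = -25)
(I*(-25))*26 = -25*(-25)*26 = 625*26 = 16250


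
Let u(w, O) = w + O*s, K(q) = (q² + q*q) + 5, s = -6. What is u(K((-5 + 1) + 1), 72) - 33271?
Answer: -33680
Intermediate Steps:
K(q) = 5 + 2*q² (K(q) = (q² + q²) + 5 = 2*q² + 5 = 5 + 2*q²)
u(w, O) = w - 6*O (u(w, O) = w + O*(-6) = w - 6*O)
u(K((-5 + 1) + 1), 72) - 33271 = ((5 + 2*((-5 + 1) + 1)²) - 6*72) - 33271 = ((5 + 2*(-4 + 1)²) - 432) - 33271 = ((5 + 2*(-3)²) - 432) - 33271 = ((5 + 2*9) - 432) - 33271 = ((5 + 18) - 432) - 33271 = (23 - 432) - 33271 = -409 - 33271 = -33680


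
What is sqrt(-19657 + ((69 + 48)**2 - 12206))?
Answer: I*sqrt(18174) ≈ 134.81*I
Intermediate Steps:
sqrt(-19657 + ((69 + 48)**2 - 12206)) = sqrt(-19657 + (117**2 - 12206)) = sqrt(-19657 + (13689 - 12206)) = sqrt(-19657 + 1483) = sqrt(-18174) = I*sqrt(18174)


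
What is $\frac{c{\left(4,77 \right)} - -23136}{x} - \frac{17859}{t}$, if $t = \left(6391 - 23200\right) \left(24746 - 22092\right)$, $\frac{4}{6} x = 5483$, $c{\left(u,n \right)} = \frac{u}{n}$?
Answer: $\frac{52989925937693}{18834399009426} \approx 2.8135$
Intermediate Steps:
$x = \frac{16449}{2}$ ($x = \frac{3}{2} \cdot 5483 = \frac{16449}{2} \approx 8224.5$)
$t = -44611086$ ($t = \left(-16809\right) 2654 = -44611086$)
$\frac{c{\left(4,77 \right)} - -23136}{x} - \frac{17859}{t} = \frac{\frac{4}{77} - -23136}{\frac{16449}{2}} - \frac{17859}{-44611086} = \left(4 \cdot \frac{1}{77} + 23136\right) \frac{2}{16449} - - \frac{5953}{14870362} = \left(\frac{4}{77} + 23136\right) \frac{2}{16449} + \frac{5953}{14870362} = \frac{1781476}{77} \cdot \frac{2}{16449} + \frac{5953}{14870362} = \frac{3562952}{1266573} + \frac{5953}{14870362} = \frac{52989925937693}{18834399009426}$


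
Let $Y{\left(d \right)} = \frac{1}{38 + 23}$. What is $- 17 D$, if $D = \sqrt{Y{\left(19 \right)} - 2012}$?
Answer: $- \frac{17 i \sqrt{7486591}}{61} \approx - 762.54 i$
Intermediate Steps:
$Y{\left(d \right)} = \frac{1}{61}$
$D = \frac{i \sqrt{7486591}}{61}$ ($D = \sqrt{\frac{1}{61} - 2012} = \sqrt{- \frac{122731}{61}} = \frac{i \sqrt{7486591}}{61} \approx 44.855 i$)
$- 17 D = - 17 \frac{i \sqrt{7486591}}{61} = - \frac{17 i \sqrt{7486591}}{61}$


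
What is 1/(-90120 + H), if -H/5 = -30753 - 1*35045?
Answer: 1/238870 ≈ 4.1864e-6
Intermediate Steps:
H = 328990 (H = -5*(-30753 - 1*35045) = -5*(-30753 - 35045) = -5*(-65798) = 328990)
1/(-90120 + H) = 1/(-90120 + 328990) = 1/238870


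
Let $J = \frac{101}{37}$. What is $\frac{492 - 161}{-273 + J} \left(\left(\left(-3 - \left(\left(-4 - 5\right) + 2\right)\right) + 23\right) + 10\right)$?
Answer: $- \frac{453139}{10000} \approx -45.314$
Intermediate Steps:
$J = \frac{101}{37}$ ($J = 101 \cdot \frac{1}{37} = \frac{101}{37} \approx 2.7297$)
$\frac{492 - 161}{-273 + J} \left(\left(\left(-3 - \left(\left(-4 - 5\right) + 2\right)\right) + 23\right) + 10\right) = \frac{492 - 161}{-273 + \frac{101}{37}} \left(\left(\left(-3 - \left(\left(-4 - 5\right) + 2\right)\right) + 23\right) + 10\right) = \frac{331}{- \frac{10000}{37}} \left(\left(\left(-3 - \left(-9 + 2\right)\right) + 23\right) + 10\right) = 331 \left(- \frac{37}{10000}\right) \left(\left(\left(-3 - -7\right) + 23\right) + 10\right) = - \frac{12247 \left(\left(\left(-3 + 7\right) + 23\right) + 10\right)}{10000} = - \frac{12247 \left(\left(4 + 23\right) + 10\right)}{10000} = - \frac{12247 \left(27 + 10\right)}{10000} = \left(- \frac{12247}{10000}\right) 37 = - \frac{453139}{10000}$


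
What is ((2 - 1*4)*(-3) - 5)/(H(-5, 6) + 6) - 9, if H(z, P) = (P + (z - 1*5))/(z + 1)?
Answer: -62/7 ≈ -8.8571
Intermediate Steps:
H(z, P) = (-5 + P + z)/(1 + z) (H(z, P) = (P + (z - 5))/(1 + z) = (P + (-5 + z))/(1 + z) = (-5 + P + z)/(1 + z))
((2 - 1*4)*(-3) - 5)/(H(-5, 6) + 6) - 9 = ((2 - 1*4)*(-3) - 5)/((-5 + 6 - 5)/(1 - 5) + 6) - 9 = ((2 - 4)*(-3) - 5)/(-4/(-4) + 6) - 9 = (-2*(-3) - 5)/(-1/4*(-4) + 6) - 9 = (6 - 5)/(1 + 6) - 9 = 1/7 - 9 = -62/7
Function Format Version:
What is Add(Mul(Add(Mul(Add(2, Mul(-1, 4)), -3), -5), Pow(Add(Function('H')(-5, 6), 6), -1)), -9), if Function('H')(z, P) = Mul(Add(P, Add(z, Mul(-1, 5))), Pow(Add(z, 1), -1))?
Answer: Rational(-62, 7) ≈ -8.8571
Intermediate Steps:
Function('H')(z, P) = Mul(Pow(Add(1, z), -1), Add(-5, P, z)) (Function('H')(z, P) = Mul(Add(P, Add(z, -5)), Pow(Add(1, z), -1)) = Mul(Add(P, Add(-5, z)), Pow(Add(1, z), -1)) = Mul(Add(-5, P, z), Pow(Add(1, z), -1)) = Mul(Pow(Add(1, z), -1), Add(-5, P, z)))
Add(Mul(Add(Mul(Add(2, Mul(-1, 4)), -3), -5), Pow(Add(Function('H')(-5, 6), 6), -1)), -9) = Add(Mul(Add(Mul(Add(2, Mul(-1, 4)), -3), -5), Pow(Add(Mul(Pow(Add(1, -5), -1), Add(-5, 6, -5)), 6), -1)), -9) = Add(Mul(Add(Mul(Add(2, -4), -3), -5), Pow(Add(Mul(Pow(-4, -1), -4), 6), -1)), -9) = Add(Mul(Add(Mul(-2, -3), -5), Pow(Add(Mul(Rational(-1, 4), -4), 6), -1)), -9) = Add(Mul(Add(6, -5), Pow(Add(1, 6), -1)), -9) = Add(Mul(1, Pow(7, -1)), -9) = Add(Mul(1, Rational(1, 7)), -9) = Add(Rational(1, 7), -9) = Rational(-62, 7)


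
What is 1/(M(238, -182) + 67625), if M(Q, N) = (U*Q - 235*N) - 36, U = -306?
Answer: 1/37531 ≈ 2.6645e-5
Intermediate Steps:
M(Q, N) = -36 - 306*Q - 235*N (M(Q, N) = (-306*Q - 235*N) - 36 = -36 - 306*Q - 235*N)
1/(M(238, -182) + 67625) = 1/((-36 - 306*238 - 235*(-182)) + 67625) = 1/((-36 - 72828 + 42770) + 67625) = 1/(-30094 + 67625) = 1/37531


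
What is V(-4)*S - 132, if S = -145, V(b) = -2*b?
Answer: -1292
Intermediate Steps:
V(-4)*S - 132 = -2*(-4)*(-145) - 132 = 8*(-145) - 132 = -1160 - 132 = -1292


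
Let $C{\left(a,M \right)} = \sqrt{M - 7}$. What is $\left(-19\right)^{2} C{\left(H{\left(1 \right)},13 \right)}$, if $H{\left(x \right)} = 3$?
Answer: $361 \sqrt{6} \approx 884.27$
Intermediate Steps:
$C{\left(a,M \right)} = \sqrt{-7 + M}$
$\left(-19\right)^{2} C{\left(H{\left(1 \right)},13 \right)} = \left(-19\right)^{2} \sqrt{-7 + 13} = 361 \sqrt{6}$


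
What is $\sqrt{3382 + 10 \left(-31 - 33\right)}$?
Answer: $\sqrt{2742} \approx 52.364$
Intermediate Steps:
$\sqrt{3382 + 10 \left(-31 - 33\right)} = \sqrt{3382 + 10 \left(-64\right)} = \sqrt{3382 - 640} = \sqrt{2742}$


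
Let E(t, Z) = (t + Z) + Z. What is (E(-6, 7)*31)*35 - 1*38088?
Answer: -29408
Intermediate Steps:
E(t, Z) = t + 2*Z (E(t, Z) = (Z + t) + Z = t + 2*Z)
(E(-6, 7)*31)*35 - 1*38088 = ((-6 + 2*7)*31)*35 - 1*38088 = ((-6 + 14)*31)*35 - 38088 = (8*31)*35 - 38088 = 248*35 - 38088 = 8680 - 38088 = -29408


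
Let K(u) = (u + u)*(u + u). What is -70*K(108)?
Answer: -3265920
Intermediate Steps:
K(u) = 4*u**2 (K(u) = (2*u)*(2*u) = 4*u**2)
-70*K(108) = -280*108**2 = -280*11664 = -70*46656 = -3265920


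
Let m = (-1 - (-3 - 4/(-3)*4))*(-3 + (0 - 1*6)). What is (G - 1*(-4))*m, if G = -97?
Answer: -2790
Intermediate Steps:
m = 30 (m = (-1 - (-3 - 4*(-⅓)*4))*(-3 + (0 - 6)) = (-1 - (-3 + (4/3)*4))*(-3 - 6) = (-1 - (-3 + 16/3))*(-9) = (-1 - 1*7/3)*(-9) = (-1 - 7/3)*(-9) = -10/3*(-9) = 30)
(G - 1*(-4))*m = (-97 - 1*(-4))*30 = (-97 + 4)*30 = -93*30 = -2790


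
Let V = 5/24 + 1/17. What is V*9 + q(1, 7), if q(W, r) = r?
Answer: 1279/136 ≈ 9.4044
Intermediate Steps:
V = 109/408 (V = 5*(1/24) + 1*(1/17) = 5/24 + 1/17 = 109/408 ≈ 0.26716)
V*9 + q(1, 7) = (109/408)*9 + 7 = 327/136 + 7 = 1279/136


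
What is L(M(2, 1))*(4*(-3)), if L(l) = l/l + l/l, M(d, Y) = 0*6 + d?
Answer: -24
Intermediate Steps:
M(d, Y) = d (M(d, Y) = 0 + d = d)
L(l) = 2 (L(l) = 1 + 1 = 2)
L(M(2, 1))*(4*(-3)) = 2*(4*(-3)) = 2*(-12) = -24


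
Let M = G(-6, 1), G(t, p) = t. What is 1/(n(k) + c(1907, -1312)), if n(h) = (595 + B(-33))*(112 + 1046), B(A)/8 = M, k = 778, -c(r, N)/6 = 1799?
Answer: 1/622632 ≈ 1.6061e-6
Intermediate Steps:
c(r, N) = -10794 (c(r, N) = -6*1799 = -10794)
M = -6
B(A) = -48 (B(A) = 8*(-6) = -48)
n(h) = 633426 (n(h) = (595 - 48)*(112 + 1046) = 547*1158 = 633426)
1/(n(k) + c(1907, -1312)) = 1/(633426 - 10794) = 1/622632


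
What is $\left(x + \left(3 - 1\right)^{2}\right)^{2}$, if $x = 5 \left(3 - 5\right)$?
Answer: $36$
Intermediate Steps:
$x = -10$ ($x = 5 \left(-2\right) = -10$)
$\left(x + \left(3 - 1\right)^{2}\right)^{2} = \left(-10 + \left(3 - 1\right)^{2}\right)^{2} = \left(-10 + 2^{2}\right)^{2} = \left(-10 + 4\right)^{2} = \left(-6\right)^{2} = 36$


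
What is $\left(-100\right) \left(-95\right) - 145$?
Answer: $9355$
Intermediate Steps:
$\left(-100\right) \left(-95\right) - 145 = 9500 - 145 = 9355$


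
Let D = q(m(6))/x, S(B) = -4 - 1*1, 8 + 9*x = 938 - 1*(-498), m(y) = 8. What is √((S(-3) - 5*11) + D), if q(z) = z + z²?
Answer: I*√843234/119 ≈ 7.7166*I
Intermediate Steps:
x = 476/3 (x = -8/9 + (938 - 1*(-498))/9 = -8/9 + (938 + 498)/9 = -8/9 + (⅑)*1436 = -8/9 + 1436/9 = 476/3 ≈ 158.67)
S(B) = -5 (S(B) = -4 - 1 = -5)
D = 54/119 (D = (8*(1 + 8))/(476/3) = (8*9)*(3/476) = 72*(3/476) = 54/119 ≈ 0.45378)
√((S(-3) - 5*11) + D) = √((-5 - 5*11) + 54/119) = √((-5 - 55) + 54/119) = √(-60 + 54/119) = √(-7086/119) = I*√843234/119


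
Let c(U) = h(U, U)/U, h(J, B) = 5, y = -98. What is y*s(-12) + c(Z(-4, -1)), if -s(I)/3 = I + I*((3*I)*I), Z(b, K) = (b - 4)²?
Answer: -97767931/64 ≈ -1.5276e+6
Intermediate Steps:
Z(b, K) = (-4 + b)²
c(U) = 5/U
s(I) = -9*I³ - 3*I (s(I) = -3*(I + I*((3*I)*I)) = -3*(I + I*(3*I²)) = -3*(I + 3*I³) = -9*I³ - 3*I)
y*s(-12) + c(Z(-4, -1)) = -98*(-9*(-12)³ - 3*(-12)) + 5/((-4 - 4)²) = -98*(-9*(-1728) + 36) + 5/((-8)²) = -98*(15552 + 36) + 5/64 = -98*15588 + 5*(1/64) = -1527624 + 5/64 = -97767931/64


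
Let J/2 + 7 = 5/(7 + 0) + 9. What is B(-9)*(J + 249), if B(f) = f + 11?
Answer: 3562/7 ≈ 508.86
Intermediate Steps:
B(f) = 11 + f
J = 38/7 (J = -14 + 2*(5/(7 + 0) + 9) = -14 + 2*(5/7 + 9) = -14 + 2*(68/7) = -14 + 136/7 = 38/7 ≈ 5.4286)
B(-9)*(J + 249) = (11 - 9)*(38/7 + 249) = 2*(1781/7) = 3562/7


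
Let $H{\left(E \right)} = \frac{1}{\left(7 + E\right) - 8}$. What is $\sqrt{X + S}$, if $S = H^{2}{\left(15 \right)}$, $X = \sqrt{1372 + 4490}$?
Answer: $\frac{\sqrt{1 + 196 \sqrt{5862}}}{14} \approx 8.7504$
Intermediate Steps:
$H{\left(E \right)} = \frac{1}{-1 + E}$
$X = \sqrt{5862} \approx 76.564$
$S = \frac{1}{196}$ ($S = \left(\frac{1}{-1 + 15}\right)^{2} = \left(\frac{1}{14}\right)^{2} = \frac{1}{196} \approx 0.005102$)
$\sqrt{X + S} = \sqrt{\sqrt{5862} + \frac{1}{196}} = \sqrt{\frac{1}{196} + \sqrt{5862}}$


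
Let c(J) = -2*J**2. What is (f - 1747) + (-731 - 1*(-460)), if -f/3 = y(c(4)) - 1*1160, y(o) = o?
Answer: 1558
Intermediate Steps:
f = 3576 (f = -3*(-2*4**2 - 1*1160) = -3*(-2*16 - 1160) = -3*(-32 - 1160) = -3*(-1192) = 3576)
(f - 1747) + (-731 - 1*(-460)) = (3576 - 1747) + (-731 - 1*(-460)) = 1829 + (-731 + 460) = 1829 - 271 = 1558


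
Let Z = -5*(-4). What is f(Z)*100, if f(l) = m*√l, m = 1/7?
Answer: 200*√5/7 ≈ 63.888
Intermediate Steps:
m = ⅐ ≈ 0.14286
Z = 20
f(l) = √l/7
f(Z)*100 = (√20/7)*100 = ((2*√5)/7)*100 = (2*√5/7)*100 = 200*√5/7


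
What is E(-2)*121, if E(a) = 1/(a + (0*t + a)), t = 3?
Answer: -121/4 ≈ -30.250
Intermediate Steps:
E(a) = 1/(2*a) (E(a) = 1/(a + (0*3 + a)) = 1/(a + (0 + a)) = 1/(a + a) = 1/(2*a))
E(-2)*121 = ((1/2)/(-2))*121 = ((1/2)*(-1/2))*121 = -1/4*121 = -121/4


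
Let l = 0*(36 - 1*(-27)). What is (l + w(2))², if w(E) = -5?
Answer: 25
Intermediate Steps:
l = 0 (l = 0*(36 + 27) = 0*63 = 0)
(l + w(2))² = (0 - 5)² = (-5)² = 25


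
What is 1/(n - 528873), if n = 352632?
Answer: -1/176241 ≈ -5.6740e-6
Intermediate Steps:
1/(n - 528873) = 1/(352632 - 528873) = 1/(-176241) = -1/176241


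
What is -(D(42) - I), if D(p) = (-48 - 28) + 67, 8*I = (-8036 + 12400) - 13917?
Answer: -9481/8 ≈ -1185.1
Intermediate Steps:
I = -9553/8 (I = ((-8036 + 12400) - 13917)/8 = (4364 - 13917)/8 = (⅛)*(-9553) = -9553/8 ≈ -1194.1)
D(p) = -9 (D(p) = -76 + 67 = -9)
-(D(42) - I) = -(-9 - 1*(-9553/8)) = -(-9 + 9553/8) = -1*9481/8 = -9481/8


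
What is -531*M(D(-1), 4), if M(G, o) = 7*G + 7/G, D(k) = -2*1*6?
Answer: 179655/4 ≈ 44914.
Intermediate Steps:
D(k) = -12 (D(k) = -2*6 = -12)
-531*M(D(-1), 4) = -531*(7*(-12) + 7/(-12)) = -531*(-84 + 7*(-1/12)) = -531*(-84 - 7/12) = -531*(-1015/12) = 179655/4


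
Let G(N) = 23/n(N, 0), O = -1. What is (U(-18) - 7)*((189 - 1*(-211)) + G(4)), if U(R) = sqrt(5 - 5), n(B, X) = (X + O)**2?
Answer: -2961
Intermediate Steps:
n(B, X) = (-1 + X)**2 (n(B, X) = (X - 1)**2 = (-1 + X)**2)
G(N) = 23 (G(N) = 23/((-1 + 0)**2) = 23/((-1)**2) = 23/1 = 23*1 = 23)
U(R) = 0 (U(R) = sqrt(0) = 0)
(U(-18) - 7)*((189 - 1*(-211)) + G(4)) = (0 - 7)*((189 - 1*(-211)) + 23) = -7*((189 + 211) + 23) = -7*(400 + 23) = -7*423 = -2961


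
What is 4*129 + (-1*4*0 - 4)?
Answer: 512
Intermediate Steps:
4*129 + (-1*4*0 - 4) = 516 + (-4*0 - 4) = 516 + (0 - 4) = 516 - 4 = 512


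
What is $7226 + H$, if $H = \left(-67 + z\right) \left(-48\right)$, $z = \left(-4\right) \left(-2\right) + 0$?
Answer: $10058$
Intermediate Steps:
$z = 8$ ($z = 8 + 0 = 8$)
$H = 2832$ ($H = \left(-67 + 8\right) \left(-48\right) = \left(-59\right) \left(-48\right) = 2832$)
$7226 + H = 7226 + 2832 = 10058$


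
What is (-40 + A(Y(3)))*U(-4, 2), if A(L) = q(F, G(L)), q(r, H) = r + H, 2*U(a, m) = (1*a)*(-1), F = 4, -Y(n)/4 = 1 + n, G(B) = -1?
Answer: -74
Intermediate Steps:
Y(n) = -4 - 4*n (Y(n) = -4*(1 + n) = -4 - 4*n)
U(a, m) = -a/2 (U(a, m) = ((1*a)*(-1))/2 = (a*(-1))/2 = (-a)/2 = -a/2)
q(r, H) = H + r
A(L) = 3 (A(L) = -1 + 4 = 3)
(-40 + A(Y(3)))*U(-4, 2) = (-40 + 3)*(-½*(-4)) = -37*2 = -74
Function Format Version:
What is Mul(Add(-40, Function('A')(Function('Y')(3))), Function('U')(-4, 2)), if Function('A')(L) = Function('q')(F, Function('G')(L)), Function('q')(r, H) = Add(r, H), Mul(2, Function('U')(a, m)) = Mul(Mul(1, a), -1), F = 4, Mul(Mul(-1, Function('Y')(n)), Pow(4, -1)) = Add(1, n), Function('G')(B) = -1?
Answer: -74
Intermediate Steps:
Function('Y')(n) = Add(-4, Mul(-4, n)) (Function('Y')(n) = Mul(-4, Add(1, n)) = Add(-4, Mul(-4, n)))
Function('U')(a, m) = Mul(Rational(-1, 2), a) (Function('U')(a, m) = Mul(Rational(1, 2), Mul(Mul(1, a), -1)) = Mul(Rational(1, 2), Mul(a, -1)) = Mul(Rational(1, 2), Mul(-1, a)) = Mul(Rational(-1, 2), a))
Function('q')(r, H) = Add(H, r)
Function('A')(L) = 3 (Function('A')(L) = Add(-1, 4) = 3)
Mul(Add(-40, Function('A')(Function('Y')(3))), Function('U')(-4, 2)) = Mul(Add(-40, 3), Mul(Rational(-1, 2), -4)) = Mul(-37, 2) = -74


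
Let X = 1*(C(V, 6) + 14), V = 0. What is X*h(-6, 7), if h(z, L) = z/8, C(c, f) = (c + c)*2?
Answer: -21/2 ≈ -10.500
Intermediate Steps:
C(c, f) = 4*c (C(c, f) = (2*c)*2 = 4*c)
h(z, L) = z/8 (h(z, L) = z*(1/8) = z/8)
X = 14 (X = 1*(4*0 + 14) = 1*(0 + 14) = 1*14 = 14)
X*h(-6, 7) = 14*((1/8)*(-6)) = 14*(-3/4) = -21/2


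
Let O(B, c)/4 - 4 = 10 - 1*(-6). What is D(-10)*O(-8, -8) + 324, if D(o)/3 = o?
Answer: -2076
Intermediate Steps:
O(B, c) = 80 (O(B, c) = 16 + 4*(10 - 1*(-6)) = 16 + 4*(10 + 6) = 16 + 4*16 = 16 + 64 = 80)
D(o) = 3*o
D(-10)*O(-8, -8) + 324 = (3*(-10))*80 + 324 = -30*80 + 324 = -2400 + 324 = -2076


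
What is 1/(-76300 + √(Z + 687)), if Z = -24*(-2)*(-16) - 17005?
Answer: -38150/2910853543 - I*√17086/5821707086 ≈ -1.3106e-5 - 2.2453e-8*I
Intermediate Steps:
Z = -17773 (Z = 48*(-16) - 17005 = -768 - 17005 = -17773)
1/(-76300 + √(Z + 687)) = 1/(-76300 + √(-17773 + 687)) = 1/(-76300 + √(-17086)) = 1/(-76300 + I*√17086)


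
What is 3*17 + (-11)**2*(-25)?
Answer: -2974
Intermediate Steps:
3*17 + (-11)**2*(-25) = 51 + 121*(-25) = 51 - 3025 = -2974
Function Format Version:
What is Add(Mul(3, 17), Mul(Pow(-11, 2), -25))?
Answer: -2974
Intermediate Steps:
Add(Mul(3, 17), Mul(Pow(-11, 2), -25)) = Add(51, Mul(121, -25)) = Add(51, -3025) = -2974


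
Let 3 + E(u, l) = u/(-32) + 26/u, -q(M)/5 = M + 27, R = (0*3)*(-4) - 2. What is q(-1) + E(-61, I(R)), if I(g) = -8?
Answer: -256727/1952 ≈ -131.52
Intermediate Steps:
R = -2 (R = 0*(-4) - 2 = 0 - 2 = -2)
q(M) = -135 - 5*M (q(M) = -5*(M + 27) = -5*(27 + M) = -135 - 5*M)
E(u, l) = -3 + 26/u - u/32 (E(u, l) = -3 + (u/(-32) + 26/u) = -3 + (u*(-1/32) + 26/u) = -3 + (-u/32 + 26/u) = -3 + (26/u - u/32) = -3 + 26/u - u/32)
q(-1) + E(-61, I(R)) = (-135 - 5*(-1)) + (-3 + 26/(-61) - 1/32*(-61)) = (-135 + 5) + (-3 + 26*(-1/61) + 61/32) = -130 + (-3 - 26/61 + 61/32) = -130 - 2967/1952 = -256727/1952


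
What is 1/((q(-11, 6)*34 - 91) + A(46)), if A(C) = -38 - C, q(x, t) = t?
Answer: 1/29 ≈ 0.034483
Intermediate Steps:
1/((q(-11, 6)*34 - 91) + A(46)) = 1/((6*34 - 91) + (-38 - 1*46)) = 1/((204 - 91) + (-38 - 46)) = 1/(113 - 84) = 1/29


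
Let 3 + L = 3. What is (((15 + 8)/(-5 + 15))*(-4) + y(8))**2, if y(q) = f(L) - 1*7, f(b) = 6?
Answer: 2601/25 ≈ 104.04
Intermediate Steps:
L = 0 (L = -3 + 3 = 0)
y(q) = -1 (y(q) = 6 - 1*7 = 6 - 7 = -1)
(((15 + 8)/(-5 + 15))*(-4) + y(8))**2 = (((15 + 8)/(-5 + 15))*(-4) - 1)**2 = ((23/10)*(-4) - 1)**2 = (-46/5 - 1)**2 = (-51/5)**2 = 2601/25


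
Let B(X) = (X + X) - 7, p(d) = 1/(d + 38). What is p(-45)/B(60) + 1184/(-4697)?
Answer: -19209/75823 ≈ -0.25334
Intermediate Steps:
p(d) = 1/(38 + d)
B(X) = -7 + 2*X (B(X) = 2*X - 7 = -7 + 2*X)
p(-45)/B(60) + 1184/(-4697) = 1/((38 - 45)*(-7 + 2*60)) + 1184/(-4697) = 1/((-7)*(-7 + 120)) + 1184*(-1/4697) = -1/7/113 - 1184/4697 = -1/7*1/113 - 1184/4697 = -1/791 - 1184/4697 = -19209/75823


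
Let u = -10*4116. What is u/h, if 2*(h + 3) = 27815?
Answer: -82320/27809 ≈ -2.9602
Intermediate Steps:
u = -41160
h = 27809/2 (h = -3 + (½)*27815 = -3 + 27815/2 = 27809/2 ≈ 13905.)
u/h = -41160/27809/2 = -41160*2/27809 = -82320/27809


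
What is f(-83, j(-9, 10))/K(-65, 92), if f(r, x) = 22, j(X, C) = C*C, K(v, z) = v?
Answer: -22/65 ≈ -0.33846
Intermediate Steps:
j(X, C) = C²
f(-83, j(-9, 10))/K(-65, 92) = 22/(-65) = 22*(-1/65) = -22/65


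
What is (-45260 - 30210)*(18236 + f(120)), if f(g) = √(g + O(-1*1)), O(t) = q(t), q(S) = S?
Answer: -1376270920 - 75470*√119 ≈ -1.3771e+9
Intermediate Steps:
O(t) = t
f(g) = √(-1 + g) (f(g) = √(g - 1*1) = √(g - 1) = √(-1 + g))
(-45260 - 30210)*(18236 + f(120)) = (-45260 - 30210)*(18236 + √(-1 + 120)) = -75470*(18236 + √119) = -1376270920 - 75470*√119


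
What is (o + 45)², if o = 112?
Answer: 24649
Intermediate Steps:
(o + 45)² = (112 + 45)² = 157² = 24649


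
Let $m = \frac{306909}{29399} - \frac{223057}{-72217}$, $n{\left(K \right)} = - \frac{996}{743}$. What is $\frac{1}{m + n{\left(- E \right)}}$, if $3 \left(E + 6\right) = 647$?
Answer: $\frac{1577468934169}{19225607944360} \approx 0.08205$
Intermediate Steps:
$E = \frac{629}{3}$ ($E = -6 + \frac{1}{3} \cdot 647 = -6 + \frac{647}{3} = \frac{629}{3} \approx 209.67$)
$n{\left(K \right)} = - \frac{996}{743}$ ($n{\left(K \right)} = \left(-996\right) \frac{1}{743} = - \frac{996}{743}$)
$m = \frac{28721699996}{2123107583}$ ($m = 306909 \cdot \frac{1}{29399} - - \frac{223057}{72217} = \frac{306909}{29399} + \frac{223057}{72217} = \frac{28721699996}{2123107583} \approx 13.528$)
$\frac{1}{m + n{\left(- E \right)}} = \frac{1}{\frac{28721699996}{2123107583} - \frac{996}{743}} = \frac{1}{\frac{19225607944360}{1577468934169}} = \frac{1577468934169}{19225607944360}$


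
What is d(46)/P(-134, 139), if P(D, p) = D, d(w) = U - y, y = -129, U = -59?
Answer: -35/67 ≈ -0.52239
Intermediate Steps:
d(w) = 70 (d(w) = -59 - 1*(-129) = -59 + 129 = 70)
d(46)/P(-134, 139) = 70/(-134) = 70*(-1/134) = -35/67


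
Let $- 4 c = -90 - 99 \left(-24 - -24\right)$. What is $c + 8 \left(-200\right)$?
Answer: $- \frac{3155}{2} \approx -1577.5$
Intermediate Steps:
$c = \frac{45}{2}$ ($c = - \frac{-90 - 99 \left(-24 - -24\right)}{4} = - \frac{-90 - 99 \left(-24 + 24\right)}{4} = - \frac{-90 - 0}{4} = - \frac{-90 + 0}{4} = \left(- \frac{1}{4}\right) \left(-90\right) = \frac{45}{2} \approx 22.5$)
$c + 8 \left(-200\right) = \frac{45}{2} + 8 \left(-200\right) = \frac{45}{2} - 1600 = - \frac{3155}{2}$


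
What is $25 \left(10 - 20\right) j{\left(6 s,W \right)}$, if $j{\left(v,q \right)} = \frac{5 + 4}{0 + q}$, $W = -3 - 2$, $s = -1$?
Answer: $450$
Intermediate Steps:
$W = -5$ ($W = -3 - 2 = -5$)
$j{\left(v,q \right)} = \frac{9}{q}$
$25 \left(10 - 20\right) j{\left(6 s,W \right)} = 25 \left(10 - 20\right) \frac{9}{-5} = 25 \left(10 - 20\right) 9 \left(- \frac{1}{5}\right) = 25 \left(-10\right) \left(- \frac{9}{5}\right) = \left(-250\right) \left(- \frac{9}{5}\right) = 450$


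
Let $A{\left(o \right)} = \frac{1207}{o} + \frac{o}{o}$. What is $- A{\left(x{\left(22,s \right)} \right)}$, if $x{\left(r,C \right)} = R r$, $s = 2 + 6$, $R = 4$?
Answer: $- \frac{1295}{88} \approx -14.716$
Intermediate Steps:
$s = 8$
$x{\left(r,C \right)} = 4 r$
$A{\left(o \right)} = 1 + \frac{1207}{o}$ ($A{\left(o \right)} = \frac{1207}{o} + 1 = 1 + \frac{1207}{o}$)
$- A{\left(x{\left(22,s \right)} \right)} = - \frac{1207 + 4 \cdot 22}{4 \cdot 22} = - \frac{1207 + 88}{88} = - \frac{1295}{88}$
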